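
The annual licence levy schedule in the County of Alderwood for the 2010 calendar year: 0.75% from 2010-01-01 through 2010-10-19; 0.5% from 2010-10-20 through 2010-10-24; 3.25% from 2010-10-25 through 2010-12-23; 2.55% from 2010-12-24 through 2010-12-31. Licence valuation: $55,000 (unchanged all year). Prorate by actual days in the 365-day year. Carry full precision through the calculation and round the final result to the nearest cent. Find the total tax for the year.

$658.34

2010-01-01 to 2010-10-19: 292 days at 0.75% → $55,000 × 0.75% × 292/365 = $330.0000
2010-10-20 to 2010-10-24: 5 days at 0.5% → $55,000 × 0.5% × 5/365 = $3.7671
2010-10-25 to 2010-12-23: 60 days at 3.25% → $55,000 × 3.25% × 60/365 = $293.8356
2010-12-24 to 2010-12-31: 8 days at 2.55% → $55,000 × 2.55% × 8/365 = $30.7397
Total = $658.3425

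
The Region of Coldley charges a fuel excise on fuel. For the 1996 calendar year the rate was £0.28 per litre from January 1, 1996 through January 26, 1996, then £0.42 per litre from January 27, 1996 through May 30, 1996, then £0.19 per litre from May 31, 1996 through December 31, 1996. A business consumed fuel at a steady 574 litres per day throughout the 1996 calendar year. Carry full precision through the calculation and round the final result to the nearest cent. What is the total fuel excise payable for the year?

£57761.62

January 1 – January 26, 1996: 26 days × 574 litres/day = 14,924 litres at £0.28/litre → £4178.72
January 27 – May 30, 1996: 125 days × 574 litres/day = 71,750 litres at £0.42/litre → £30135.00
May 31 – December 31, 1996: 215 days × 574 litres/day = 123,410 litres at £0.19/litre → £23447.90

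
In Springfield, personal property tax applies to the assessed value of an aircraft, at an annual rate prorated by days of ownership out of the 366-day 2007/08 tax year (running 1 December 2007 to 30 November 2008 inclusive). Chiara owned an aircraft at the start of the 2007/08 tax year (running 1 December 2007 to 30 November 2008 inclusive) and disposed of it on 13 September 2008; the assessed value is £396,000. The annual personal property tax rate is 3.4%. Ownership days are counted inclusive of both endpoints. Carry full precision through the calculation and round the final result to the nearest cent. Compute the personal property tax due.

£10,594.62

Days held (1 December 2007 – 13 September 2008): 288 out of 366
Tax = £396,000 × 3.4% × 288/366 = £10,594.6230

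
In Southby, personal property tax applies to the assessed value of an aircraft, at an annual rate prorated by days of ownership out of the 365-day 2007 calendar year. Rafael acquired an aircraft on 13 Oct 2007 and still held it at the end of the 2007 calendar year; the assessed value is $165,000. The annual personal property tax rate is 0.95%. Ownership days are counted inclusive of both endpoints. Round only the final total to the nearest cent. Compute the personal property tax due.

Days held (13 Oct – 31 Dec 2007): 80 out of 365
Tax = $165,000 × 0.95% × 80/365 = $343.5616

$343.56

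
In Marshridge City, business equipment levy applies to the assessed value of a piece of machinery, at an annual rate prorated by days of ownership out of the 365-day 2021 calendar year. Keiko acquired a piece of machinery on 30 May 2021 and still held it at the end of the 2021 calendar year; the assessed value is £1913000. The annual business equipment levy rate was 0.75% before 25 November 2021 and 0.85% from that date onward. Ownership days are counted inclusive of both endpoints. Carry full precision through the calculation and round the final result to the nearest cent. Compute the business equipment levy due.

£8684.50

30 May – 24 November 2021: 179 days at 0.75% → £1913000 × 0.75% × 179/365 = £7036.1712
25 November – 31 December 2021: 37 days at 0.85% → £1913000 × 0.85% × 37/365 = £1648.3247
Total = £8684.4959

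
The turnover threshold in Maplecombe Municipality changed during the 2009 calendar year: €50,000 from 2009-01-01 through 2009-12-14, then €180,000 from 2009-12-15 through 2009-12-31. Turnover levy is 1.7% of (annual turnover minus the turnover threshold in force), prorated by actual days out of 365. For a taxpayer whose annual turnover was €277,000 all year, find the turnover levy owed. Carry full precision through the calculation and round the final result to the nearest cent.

€3,756.07

2009-01-01 to 2009-12-14: 348 days, exemption €50,000 → (€277,000 − €50,000) × 1.7% × 348/365 = €3,679.2658
2009-12-15 to 2009-12-31: 17 days, exemption €180,000 → (€277,000 − €180,000) × 1.7% × 17/365 = €76.8027
Total = €3,756.0685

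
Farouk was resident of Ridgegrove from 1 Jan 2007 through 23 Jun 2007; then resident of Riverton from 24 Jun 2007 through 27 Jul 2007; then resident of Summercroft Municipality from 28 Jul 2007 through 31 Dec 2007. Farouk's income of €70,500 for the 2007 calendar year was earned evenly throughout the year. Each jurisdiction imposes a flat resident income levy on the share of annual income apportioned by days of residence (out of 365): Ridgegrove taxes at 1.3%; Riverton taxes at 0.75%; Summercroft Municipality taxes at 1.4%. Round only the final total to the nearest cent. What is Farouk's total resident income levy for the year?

Ridgegrove, 1 Jan – 23 Jun 2007: 174 days → €70,500 × 1.3% × 174/365 = €436.9068
Riverton, 24 Jun – 27 Jul 2007: 34 days → €70,500 × 0.75% × 34/365 = €49.2534
Summercroft Municipality, 28 Jul – 31 Dec 2007: 157 days → €70,500 × 1.4% × 157/365 = €424.5452
Total = €910.7055

€910.71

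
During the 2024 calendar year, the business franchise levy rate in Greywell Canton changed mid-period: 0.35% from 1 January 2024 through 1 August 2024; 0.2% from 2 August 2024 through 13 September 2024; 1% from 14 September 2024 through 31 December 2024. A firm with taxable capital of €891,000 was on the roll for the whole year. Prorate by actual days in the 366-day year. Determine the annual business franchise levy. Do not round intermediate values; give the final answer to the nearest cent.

1 January – 1 August 2024: 214 days at 0.35% → €891,000 × 0.35% × 214/366 = €1,823.3852
2 August – 13 September 2024: 43 days at 0.2% → €891,000 × 0.2% × 43/366 = €209.3607
14 September – 31 December 2024: 109 days at 1% → €891,000 × 1% × 109/366 = €2,653.5246
Total = €4,686.2705

€4,686.27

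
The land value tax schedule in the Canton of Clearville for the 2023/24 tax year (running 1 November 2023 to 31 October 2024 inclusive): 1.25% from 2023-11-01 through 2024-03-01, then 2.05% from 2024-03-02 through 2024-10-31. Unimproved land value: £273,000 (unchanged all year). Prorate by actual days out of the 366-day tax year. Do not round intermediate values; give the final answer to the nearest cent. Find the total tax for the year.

2023-11-01 to 2024-03-01: 122 days at 1.25% → £273,000 × 1.25% × 122/366 = £1,137.5000
2024-03-02 to 2024-10-31: 244 days at 2.05% → £273,000 × 2.05% × 244/366 = £3,731.0000
Total = £4,868.5000

£4,868.50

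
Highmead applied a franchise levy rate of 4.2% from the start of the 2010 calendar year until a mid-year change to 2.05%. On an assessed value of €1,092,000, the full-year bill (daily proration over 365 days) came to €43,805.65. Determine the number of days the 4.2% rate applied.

333 days

Let d = days at the first rate; then 365 − d days at the second rate.
€1,092,000 × [4.2%·d + 2.05%·(365−d)] / 365 = €43,805.65
Solving gives d = 333, so the new rate took effect on November 30, 2010.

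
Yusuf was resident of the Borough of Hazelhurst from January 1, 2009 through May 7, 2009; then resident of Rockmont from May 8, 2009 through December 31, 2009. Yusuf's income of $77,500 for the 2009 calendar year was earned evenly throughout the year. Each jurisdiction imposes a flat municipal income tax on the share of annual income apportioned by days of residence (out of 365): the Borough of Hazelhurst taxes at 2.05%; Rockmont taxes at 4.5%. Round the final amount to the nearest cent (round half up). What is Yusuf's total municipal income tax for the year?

$2,826.84

The Borough of Hazelhurst, January 1 – May 7, 2009: 127 days → $77,500 × 2.05% × 127/365 = $552.7979
Rockmont, May 8 – December 31, 2009: 238 days → $77,500 × 4.5% × 238/365 = $2,274.0411
Total = $2,826.8390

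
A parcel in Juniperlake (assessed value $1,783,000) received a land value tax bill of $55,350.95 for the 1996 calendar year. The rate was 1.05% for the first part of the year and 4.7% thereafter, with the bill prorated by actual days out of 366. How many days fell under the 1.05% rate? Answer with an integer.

160 days

Let d = days at the first rate; then 366 − d days at the second rate.
$1,783,000 × [1.05%·d + 4.7%·(366−d)] / 366 = $55,350.95
Solving gives d = 160, so the new rate took effect on 9 June 1996.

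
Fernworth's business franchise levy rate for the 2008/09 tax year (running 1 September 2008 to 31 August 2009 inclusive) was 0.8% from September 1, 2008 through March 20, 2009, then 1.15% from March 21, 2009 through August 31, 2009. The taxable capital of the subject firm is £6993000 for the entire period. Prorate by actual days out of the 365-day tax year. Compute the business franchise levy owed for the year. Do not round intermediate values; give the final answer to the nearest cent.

September 1, 2008 – March 20, 2009: 201 days at 0.8% → £6993000 × 0.8% × 201/365 = £30807.5178
March 21 – August 31, 2009: 164 days at 1.15% → £6993000 × 1.15% × 164/365 = £36133.6932
Total = £66941.2110

£66941.21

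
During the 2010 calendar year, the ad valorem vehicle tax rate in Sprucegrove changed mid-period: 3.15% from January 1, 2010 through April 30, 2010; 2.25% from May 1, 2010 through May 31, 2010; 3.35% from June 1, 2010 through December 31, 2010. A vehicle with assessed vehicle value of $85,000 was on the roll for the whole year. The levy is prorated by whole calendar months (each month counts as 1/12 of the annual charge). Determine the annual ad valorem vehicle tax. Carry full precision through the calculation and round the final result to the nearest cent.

January 1 – April 30, 2010: 4 months at 3.15% → $85,000 × 3.15% × 4/12 = $892.5000
May 1 – May 31, 2010: 1 month at 2.25% → $85,000 × 2.25% × 1/12 = $159.3750
June 1 – December 31, 2010: 7 months at 3.35% → $85,000 × 3.35% × 7/12 = $1,661.0417
Total = $2,712.9167

$2,712.92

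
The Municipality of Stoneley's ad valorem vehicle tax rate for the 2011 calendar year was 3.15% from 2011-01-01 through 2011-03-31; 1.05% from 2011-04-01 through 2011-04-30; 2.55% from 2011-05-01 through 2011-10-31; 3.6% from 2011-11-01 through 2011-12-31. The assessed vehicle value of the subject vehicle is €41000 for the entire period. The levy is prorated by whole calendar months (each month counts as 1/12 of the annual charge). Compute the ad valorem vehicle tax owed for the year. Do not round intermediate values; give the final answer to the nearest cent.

€1127.50

2011-01-01 to 2011-03-31: 3 months at 3.15% → €41000 × 3.15% × 3/12 = €322.8750
2011-04-01 to 2011-04-30: 1 month at 1.05% → €41000 × 1.05% × 1/12 = €35.8750
2011-05-01 to 2011-10-31: 6 months at 2.55% → €41000 × 2.55% × 6/12 = €522.7500
2011-11-01 to 2011-12-31: 2 months at 3.6% → €41000 × 3.6% × 2/12 = €246.0000
Total = €1127.5000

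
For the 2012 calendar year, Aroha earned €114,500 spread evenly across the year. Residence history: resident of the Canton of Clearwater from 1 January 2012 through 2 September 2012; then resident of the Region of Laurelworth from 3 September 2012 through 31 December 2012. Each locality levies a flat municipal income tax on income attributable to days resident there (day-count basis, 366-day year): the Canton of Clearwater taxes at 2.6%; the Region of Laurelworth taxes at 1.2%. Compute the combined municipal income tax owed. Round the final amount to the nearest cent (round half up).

The Canton of Clearwater, 1 January – 2 September 2012: 246 days → €114,500 × 2.6% × 246/366 = €2,000.9344
The Region of Laurelworth, 3 September – 31 December 2012: 120 days → €114,500 × 1.2% × 120/366 = €450.4918
Total = €2,451.4262

€2,451.43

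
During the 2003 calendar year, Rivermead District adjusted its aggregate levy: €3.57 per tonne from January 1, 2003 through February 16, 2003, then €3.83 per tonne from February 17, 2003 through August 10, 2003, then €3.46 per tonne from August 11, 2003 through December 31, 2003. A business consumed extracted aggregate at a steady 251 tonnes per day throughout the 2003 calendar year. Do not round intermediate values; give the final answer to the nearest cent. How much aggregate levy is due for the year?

€334,537.82

January 1 – February 16, 2003: 47 days × 251 tonnes/day = 11,797 tonnes at €3.57/tonne → €42,115.29
February 17 – August 10, 2003: 175 days × 251 tonnes/day = 43,925 tonnes at €3.83/tonne → €168,232.75
August 11 – December 31, 2003: 143 days × 251 tonnes/day = 35,893 tonnes at €3.46/tonne → €124,189.78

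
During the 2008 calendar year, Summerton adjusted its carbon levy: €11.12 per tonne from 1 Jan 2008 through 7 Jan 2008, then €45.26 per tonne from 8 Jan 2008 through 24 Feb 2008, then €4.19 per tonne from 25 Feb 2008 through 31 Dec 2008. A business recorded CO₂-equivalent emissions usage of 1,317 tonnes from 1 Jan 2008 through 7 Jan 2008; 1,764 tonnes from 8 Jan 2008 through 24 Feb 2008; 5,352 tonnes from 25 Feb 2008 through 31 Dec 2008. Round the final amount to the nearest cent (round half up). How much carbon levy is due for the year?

1 Jan – 7 Jan 2008: 1,317 tonnes at €11.12/tonne → €14,645.04
8 Jan – 24 Feb 2008: 1,764 tonnes at €45.26/tonne → €79,838.64
25 Feb – 31 Dec 2008: 5,352 tonnes at €4.19/tonne → €22,424.88

€116,908.56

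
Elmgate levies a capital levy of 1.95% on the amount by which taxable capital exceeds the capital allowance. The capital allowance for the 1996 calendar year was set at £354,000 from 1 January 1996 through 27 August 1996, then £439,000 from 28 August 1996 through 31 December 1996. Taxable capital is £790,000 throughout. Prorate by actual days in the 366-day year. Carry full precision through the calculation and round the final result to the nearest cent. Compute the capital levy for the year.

1 January – 27 August 1996: 240 days, exemption £354,000 → (£790,000 − £354,000) × 1.95% × 240/366 = £5,575.0820
28 August – 31 December 1996: 126 days, exemption £439,000 → (£790,000 − £439,000) × 1.95% × 126/366 = £2,356.3033
Total = £7,931.3852

£7,931.39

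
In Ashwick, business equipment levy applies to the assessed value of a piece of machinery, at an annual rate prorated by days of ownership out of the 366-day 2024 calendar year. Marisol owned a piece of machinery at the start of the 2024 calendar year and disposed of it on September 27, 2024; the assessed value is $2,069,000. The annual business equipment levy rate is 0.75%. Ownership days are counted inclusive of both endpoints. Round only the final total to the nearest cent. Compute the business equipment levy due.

$11,489.73

Days held (January 1 – September 27, 2024): 271 out of 366
Tax = $2,069,000 × 0.75% × 271/366 = $11,489.7336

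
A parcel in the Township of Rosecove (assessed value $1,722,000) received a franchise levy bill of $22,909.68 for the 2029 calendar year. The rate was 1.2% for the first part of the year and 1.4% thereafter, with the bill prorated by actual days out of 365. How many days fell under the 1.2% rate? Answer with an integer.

Let d = days at the first rate; then 365 − d days at the second rate.
$1,722,000 × [1.2%·d + 1.4%·(365−d)] / 365 = $22,909.68
Solving gives d = 127, so the new rate took effect on 8 May 2029.

127 days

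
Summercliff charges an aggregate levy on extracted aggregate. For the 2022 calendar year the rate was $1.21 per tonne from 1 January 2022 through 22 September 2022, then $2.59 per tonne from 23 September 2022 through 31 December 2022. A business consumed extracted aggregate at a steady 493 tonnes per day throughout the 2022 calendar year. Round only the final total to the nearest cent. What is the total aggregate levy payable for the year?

1 January – 22 September 2022: 265 days × 493 tonnes/day = 130,645 tonnes at $1.21/tonne → $158,080.45
23 September – 31 December 2022: 100 days × 493 tonnes/day = 49,300 tonnes at $2.59/tonne → $127,687.00

$285,767.45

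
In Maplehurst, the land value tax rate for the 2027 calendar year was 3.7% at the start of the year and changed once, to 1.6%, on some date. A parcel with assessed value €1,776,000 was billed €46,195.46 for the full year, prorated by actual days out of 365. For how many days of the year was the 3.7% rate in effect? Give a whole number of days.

Let d = days at the first rate; then 365 − d days at the second rate.
€1,776,000 × [3.7%·d + 1.6%·(365−d)] / 365 = €46,195.46
Solving gives d = 174, so the new rate took effect on 24 June 2027.

174 days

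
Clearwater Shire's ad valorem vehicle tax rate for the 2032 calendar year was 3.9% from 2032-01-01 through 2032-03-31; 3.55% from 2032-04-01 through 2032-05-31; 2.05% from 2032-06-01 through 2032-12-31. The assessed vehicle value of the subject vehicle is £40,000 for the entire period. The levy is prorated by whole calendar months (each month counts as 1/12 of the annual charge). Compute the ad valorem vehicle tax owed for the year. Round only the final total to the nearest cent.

£1,105.00

2032-01-01 to 2032-03-31: 3 months at 3.9% → £40,000 × 3.9% × 3/12 = £390.0000
2032-04-01 to 2032-05-31: 2 months at 3.55% → £40,000 × 3.55% × 2/12 = £236.6667
2032-06-01 to 2032-12-31: 7 months at 2.05% → £40,000 × 2.05% × 7/12 = £478.3333
Total = £1,105.0000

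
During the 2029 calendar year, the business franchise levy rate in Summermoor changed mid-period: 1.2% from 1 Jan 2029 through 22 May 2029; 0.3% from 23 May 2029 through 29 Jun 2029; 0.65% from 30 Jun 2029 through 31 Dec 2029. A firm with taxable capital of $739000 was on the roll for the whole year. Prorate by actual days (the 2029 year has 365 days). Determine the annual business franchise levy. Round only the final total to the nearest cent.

1 Jan – 22 May 2029: 142 days at 1.2% → $739000 × 1.2% × 142/365 = $3450.0164
23 May – 29 Jun 2029: 38 days at 0.3% → $739000 × 0.3% × 38/365 = $230.8110
30 Jun – 31 Dec 2029: 185 days at 0.65% → $739000 × 0.65% × 185/365 = $2434.6507
Total = $6115.4781

$6115.48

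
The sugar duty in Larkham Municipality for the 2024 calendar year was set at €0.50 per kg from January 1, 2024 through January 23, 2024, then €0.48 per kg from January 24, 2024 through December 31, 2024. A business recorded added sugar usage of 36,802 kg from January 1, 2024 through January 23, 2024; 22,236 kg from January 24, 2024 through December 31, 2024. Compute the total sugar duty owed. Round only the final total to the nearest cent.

January 1 – January 23, 2024: 36,802 kg at €0.50/kg → €18401.00
January 24 – December 31, 2024: 22,236 kg at €0.48/kg → €10673.28

€29074.28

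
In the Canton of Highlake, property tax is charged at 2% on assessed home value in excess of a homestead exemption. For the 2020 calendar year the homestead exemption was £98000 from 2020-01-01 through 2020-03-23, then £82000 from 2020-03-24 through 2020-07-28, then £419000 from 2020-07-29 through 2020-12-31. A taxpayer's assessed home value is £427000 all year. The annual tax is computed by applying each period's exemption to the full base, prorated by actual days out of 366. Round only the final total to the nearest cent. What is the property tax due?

2020-01-01 to 2020-03-23: 83 days, exemption £98000 → (£427000 − £98000) × 2% × 83/366 = £1492.1858
2020-03-24 to 2020-07-28: 127 days, exemption £82000 → (£427000 − £82000) × 2% × 127/366 = £2394.2623
2020-07-29 to 2020-12-31: 156 days, exemption £419000 → (£427000 − £419000) × 2% × 156/366 = £68.1967
Total = £3954.6448

£3954.64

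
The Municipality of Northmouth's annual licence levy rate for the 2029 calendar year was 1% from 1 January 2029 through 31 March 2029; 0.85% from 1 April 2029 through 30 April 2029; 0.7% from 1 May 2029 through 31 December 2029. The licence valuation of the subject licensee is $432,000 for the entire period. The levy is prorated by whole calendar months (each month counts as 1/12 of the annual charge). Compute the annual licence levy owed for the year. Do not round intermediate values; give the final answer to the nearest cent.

$3,402.00

1 January – 31 March 2029: 3 months at 1% → $432,000 × 1% × 3/12 = $1,080.0000
1 April – 30 April 2029: 1 month at 0.85% → $432,000 × 0.85% × 1/12 = $306.0000
1 May – 31 December 2029: 8 months at 0.7% → $432,000 × 0.7% × 8/12 = $2,016.0000
Total = $3,402.0000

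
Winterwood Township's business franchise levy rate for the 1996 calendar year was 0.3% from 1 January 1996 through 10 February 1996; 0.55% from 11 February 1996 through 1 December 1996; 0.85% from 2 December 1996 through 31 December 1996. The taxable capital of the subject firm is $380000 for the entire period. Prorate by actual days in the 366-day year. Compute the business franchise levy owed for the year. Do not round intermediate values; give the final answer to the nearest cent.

$2077.02

1 January – 10 February 1996: 41 days at 0.3% → $380000 × 0.3% × 41/366 = $127.7049
11 February – 1 December 1996: 295 days at 0.55% → $380000 × 0.55% × 295/366 = $1684.5628
2 December – 31 December 1996: 30 days at 0.85% → $380000 × 0.85% × 30/366 = $264.7541
Total = $2077.0219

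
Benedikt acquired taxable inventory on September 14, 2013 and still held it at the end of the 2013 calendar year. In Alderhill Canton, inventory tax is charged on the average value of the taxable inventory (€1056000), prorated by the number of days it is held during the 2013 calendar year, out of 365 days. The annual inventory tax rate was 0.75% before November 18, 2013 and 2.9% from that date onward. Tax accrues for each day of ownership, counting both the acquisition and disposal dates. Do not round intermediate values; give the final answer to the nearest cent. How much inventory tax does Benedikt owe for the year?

€5102.07

September 14 – November 17, 2013: 65 days at 0.75% → €1056000 × 0.75% × 65/365 = €1410.4110
November 18 – December 31, 2013: 44 days at 2.9% → €1056000 × 2.9% × 44/365 = €3691.6603
Total = €5102.0712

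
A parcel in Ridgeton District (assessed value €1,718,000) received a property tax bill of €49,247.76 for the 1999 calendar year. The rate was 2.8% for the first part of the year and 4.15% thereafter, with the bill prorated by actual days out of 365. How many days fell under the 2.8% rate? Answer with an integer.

347 days

Let d = days at the first rate; then 365 − d days at the second rate.
€1,718,000 × [2.8%·d + 4.15%·(365−d)] / 365 = €49,247.76
Solving gives d = 347, so the new rate took effect on December 14, 1999.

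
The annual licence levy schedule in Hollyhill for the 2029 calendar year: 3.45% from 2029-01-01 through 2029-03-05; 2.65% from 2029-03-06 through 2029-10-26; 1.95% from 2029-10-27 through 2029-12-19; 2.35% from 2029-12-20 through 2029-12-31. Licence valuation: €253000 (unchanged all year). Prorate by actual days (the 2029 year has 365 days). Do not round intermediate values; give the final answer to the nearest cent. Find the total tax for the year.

2029-01-01 to 2029-03-05: 64 days at 3.45% → €253000 × 3.45% × 64/365 = €1530.4767
2029-03-06 to 2029-10-26: 235 days at 2.65% → €253000 × 2.65% × 235/365 = €4316.5959
2029-10-27 to 2029-12-19: 54 days at 1.95% → €253000 × 1.95% × 54/365 = €729.8877
2029-12-20 to 2029-12-31: 12 days at 2.35% → €253000 × 2.35% × 12/365 = €195.4685
Total = €6772.4288

€6772.43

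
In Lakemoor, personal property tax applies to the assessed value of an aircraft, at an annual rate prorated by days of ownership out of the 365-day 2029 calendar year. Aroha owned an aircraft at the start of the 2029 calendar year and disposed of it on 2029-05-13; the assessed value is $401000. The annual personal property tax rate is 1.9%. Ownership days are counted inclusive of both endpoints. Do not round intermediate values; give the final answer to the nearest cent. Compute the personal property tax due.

$2776.24

Days held (2029-01-01 to 2029-05-13): 133 out of 365
Tax = $401000 × 1.9% × 133/365 = $2776.2384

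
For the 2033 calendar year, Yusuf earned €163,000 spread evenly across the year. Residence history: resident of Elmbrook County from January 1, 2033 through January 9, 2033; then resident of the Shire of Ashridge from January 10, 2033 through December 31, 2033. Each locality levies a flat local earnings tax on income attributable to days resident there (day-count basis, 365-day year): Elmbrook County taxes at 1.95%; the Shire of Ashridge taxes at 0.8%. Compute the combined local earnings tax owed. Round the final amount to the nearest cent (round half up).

Elmbrook County, January 1 – January 9, 2033: 9 days → €163,000 × 1.95% × 9/365 = €78.3740
The Shire of Ashridge, January 10 – December 31, 2033: 356 days → €163,000 × 0.8% × 356/365 = €1,271.8466
Total = €1,350.2205

€1,350.22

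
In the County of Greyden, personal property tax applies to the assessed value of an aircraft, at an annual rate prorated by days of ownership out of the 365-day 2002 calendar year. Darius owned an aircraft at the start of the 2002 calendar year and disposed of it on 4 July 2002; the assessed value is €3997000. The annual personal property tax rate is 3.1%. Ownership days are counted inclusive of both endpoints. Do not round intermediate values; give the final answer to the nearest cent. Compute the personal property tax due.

€62802.18

Days held (1 January – 4 July 2002): 185 out of 365
Tax = €3997000 × 3.1% × 185/365 = €62802.1781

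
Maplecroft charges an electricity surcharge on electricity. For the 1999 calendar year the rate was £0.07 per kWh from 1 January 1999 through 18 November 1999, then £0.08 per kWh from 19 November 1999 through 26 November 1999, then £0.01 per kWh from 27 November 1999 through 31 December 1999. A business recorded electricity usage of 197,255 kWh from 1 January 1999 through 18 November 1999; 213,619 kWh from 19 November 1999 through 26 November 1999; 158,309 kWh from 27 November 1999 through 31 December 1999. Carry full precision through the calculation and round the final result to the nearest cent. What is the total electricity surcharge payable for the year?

1 January – 18 November 1999: 197,255 kWh at £0.07/kWh → £13807.85
19 November – 26 November 1999: 213,619 kWh at £0.08/kWh → £17089.52
27 November – 31 December 1999: 158,309 kWh at £0.01/kWh → £1583.09

£32480.46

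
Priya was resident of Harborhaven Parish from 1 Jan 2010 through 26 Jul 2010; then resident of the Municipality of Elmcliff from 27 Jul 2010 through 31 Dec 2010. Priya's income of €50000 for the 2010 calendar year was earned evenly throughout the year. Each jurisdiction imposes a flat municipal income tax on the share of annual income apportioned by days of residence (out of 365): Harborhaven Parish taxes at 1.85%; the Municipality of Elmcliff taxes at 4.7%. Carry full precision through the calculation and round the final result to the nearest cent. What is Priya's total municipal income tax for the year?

€1541.85

Harborhaven Parish, 1 Jan – 26 Jul 2010: 207 days → €50000 × 1.85% × 207/365 = €524.5890
The Municipality of Elmcliff, 27 Jul – 31 Dec 2010: 158 days → €50000 × 4.7% × 158/365 = €1017.2603
Total = €1541.8493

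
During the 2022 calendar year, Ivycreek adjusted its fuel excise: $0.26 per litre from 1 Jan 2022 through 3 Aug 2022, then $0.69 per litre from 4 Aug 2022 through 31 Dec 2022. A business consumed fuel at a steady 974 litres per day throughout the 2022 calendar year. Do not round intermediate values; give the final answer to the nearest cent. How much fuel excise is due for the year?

$155,255.60

1 Jan – 3 Aug 2022: 215 days × 974 litres/day = 209,410 litres at $0.26/litre → $54,446.60
4 Aug – 31 Dec 2022: 150 days × 974 litres/day = 146,100 litres at $0.69/litre → $100,809.00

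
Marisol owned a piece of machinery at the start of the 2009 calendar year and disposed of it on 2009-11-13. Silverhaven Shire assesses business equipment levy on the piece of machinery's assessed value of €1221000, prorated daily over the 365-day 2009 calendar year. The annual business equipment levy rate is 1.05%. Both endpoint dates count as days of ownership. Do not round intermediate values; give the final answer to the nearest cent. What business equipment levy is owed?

Days held (2009-01-01 to 2009-11-13): 317 out of 365
Tax = €1221000 × 1.05% × 317/365 = €11134.5164

€11134.52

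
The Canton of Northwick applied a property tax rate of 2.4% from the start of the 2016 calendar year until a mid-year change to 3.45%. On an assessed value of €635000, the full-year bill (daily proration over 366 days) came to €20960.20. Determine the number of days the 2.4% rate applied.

52 days

Let d = days at the first rate; then 366 − d days at the second rate.
€635000 × [2.4%·d + 3.45%·(366−d)] / 366 = €20960.20
Solving gives d = 52, so the new rate took effect on 22 February 2016.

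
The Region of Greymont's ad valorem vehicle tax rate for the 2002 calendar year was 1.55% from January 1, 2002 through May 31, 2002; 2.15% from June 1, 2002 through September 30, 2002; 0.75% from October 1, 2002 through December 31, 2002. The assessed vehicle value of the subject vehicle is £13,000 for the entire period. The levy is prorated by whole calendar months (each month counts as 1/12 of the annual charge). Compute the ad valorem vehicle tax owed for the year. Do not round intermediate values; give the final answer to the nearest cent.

£201.50

January 1 – May 31, 2002: 5 months at 1.55% → £13,000 × 1.55% × 5/12 = £83.9583
June 1 – September 30, 2002: 4 months at 2.15% → £13,000 × 2.15% × 4/12 = £93.1667
October 1 – December 31, 2002: 3 months at 0.75% → £13,000 × 0.75% × 3/12 = £24.3750
Total = £201.5000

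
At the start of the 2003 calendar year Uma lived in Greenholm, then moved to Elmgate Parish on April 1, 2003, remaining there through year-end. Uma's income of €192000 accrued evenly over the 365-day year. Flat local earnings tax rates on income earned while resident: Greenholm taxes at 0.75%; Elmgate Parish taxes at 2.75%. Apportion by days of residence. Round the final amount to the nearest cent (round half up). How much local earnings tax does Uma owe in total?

€4333.15

Greenholm, January 1 – March 31, 2003: 90 days → €192000 × 0.75% × 90/365 = €355.0685
Elmgate Parish, April 1 – December 31, 2003: 275 days → €192000 × 2.75% × 275/365 = €3978.0822
Total = €4333.1507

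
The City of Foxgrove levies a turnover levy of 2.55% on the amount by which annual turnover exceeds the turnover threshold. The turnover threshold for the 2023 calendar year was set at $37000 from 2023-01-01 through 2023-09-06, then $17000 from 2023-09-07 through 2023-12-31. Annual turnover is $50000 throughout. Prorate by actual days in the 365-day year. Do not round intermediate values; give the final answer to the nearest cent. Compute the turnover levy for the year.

2023-01-01 to 2023-09-06: 249 days, exemption $37000 → ($50000 − $37000) × 2.55% × 249/365 = $226.1466
2023-09-07 to 2023-12-31: 116 days, exemption $17000 → ($50000 − $17000) × 2.55% × 116/365 = $267.4356
Total = $493.5822

$493.58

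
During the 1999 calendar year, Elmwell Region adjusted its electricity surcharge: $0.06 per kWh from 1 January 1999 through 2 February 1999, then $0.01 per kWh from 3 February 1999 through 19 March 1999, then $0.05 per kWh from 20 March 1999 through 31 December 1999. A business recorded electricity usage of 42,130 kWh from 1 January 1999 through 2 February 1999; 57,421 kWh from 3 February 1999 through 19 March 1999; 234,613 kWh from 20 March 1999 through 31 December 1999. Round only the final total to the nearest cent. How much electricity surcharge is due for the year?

$14832.66

1 January – 2 February 1999: 42,130 kWh at $0.06/kWh → $2527.80
3 February – 19 March 1999: 57,421 kWh at $0.01/kWh → $574.21
20 March – 31 December 1999: 234,613 kWh at $0.05/kWh → $11730.65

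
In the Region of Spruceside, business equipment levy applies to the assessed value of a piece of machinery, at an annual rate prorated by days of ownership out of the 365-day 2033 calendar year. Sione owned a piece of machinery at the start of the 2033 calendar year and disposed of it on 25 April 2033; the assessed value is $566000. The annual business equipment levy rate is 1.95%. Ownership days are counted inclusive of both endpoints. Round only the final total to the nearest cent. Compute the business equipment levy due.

$3477.41

Days held (1 January – 25 April 2033): 115 out of 365
Tax = $566000 × 1.95% × 115/365 = $3477.4110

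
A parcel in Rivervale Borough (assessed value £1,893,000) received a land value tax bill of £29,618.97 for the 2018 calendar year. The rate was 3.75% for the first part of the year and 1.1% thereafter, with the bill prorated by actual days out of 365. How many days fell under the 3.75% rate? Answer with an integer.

Let d = days at the first rate; then 365 − d days at the second rate.
£1,893,000 × [3.75%·d + 1.1%·(365−d)] / 365 = £29,618.97
Solving gives d = 64, so the new rate took effect on March 6, 2018.

64 days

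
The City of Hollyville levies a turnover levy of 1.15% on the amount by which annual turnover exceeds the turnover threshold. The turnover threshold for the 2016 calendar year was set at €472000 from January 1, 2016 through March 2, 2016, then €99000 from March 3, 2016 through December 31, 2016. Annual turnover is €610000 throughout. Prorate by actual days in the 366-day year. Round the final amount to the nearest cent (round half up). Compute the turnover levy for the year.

€5149.86

January 1 – March 2, 2016: 62 days, exemption €472000 → (€610000 − €472000) × 1.15% × 62/366 = €268.8361
March 3 – December 31, 2016: 304 days, exemption €99000 → (€610000 − €99000) × 1.15% × 304/366 = €4881.0273
Total = €5149.8634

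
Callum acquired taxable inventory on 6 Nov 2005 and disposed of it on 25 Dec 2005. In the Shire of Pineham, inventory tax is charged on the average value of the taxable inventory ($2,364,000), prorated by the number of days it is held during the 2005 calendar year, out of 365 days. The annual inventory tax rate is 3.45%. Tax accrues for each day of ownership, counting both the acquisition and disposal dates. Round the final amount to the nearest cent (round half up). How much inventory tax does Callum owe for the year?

Days held (6 Nov – 25 Dec 2005): 50 out of 365
Tax = $2,364,000 × 3.45% × 50/365 = $11,172.3288

$11,172.33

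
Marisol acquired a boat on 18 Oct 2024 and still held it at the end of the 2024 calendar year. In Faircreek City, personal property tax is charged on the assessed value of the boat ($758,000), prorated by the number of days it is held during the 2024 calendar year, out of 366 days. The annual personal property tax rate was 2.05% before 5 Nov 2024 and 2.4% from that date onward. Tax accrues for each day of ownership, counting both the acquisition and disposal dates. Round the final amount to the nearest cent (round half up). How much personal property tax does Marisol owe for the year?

$3,597.39

18 Oct – 4 Nov 2024: 18 days at 2.05% → $758,000 × 2.05% × 18/366 = $764.2131
5 Nov – 31 Dec 2024: 57 days at 2.4% → $758,000 × 2.4% × 57/366 = $2,833.1803
Total = $3,597.3934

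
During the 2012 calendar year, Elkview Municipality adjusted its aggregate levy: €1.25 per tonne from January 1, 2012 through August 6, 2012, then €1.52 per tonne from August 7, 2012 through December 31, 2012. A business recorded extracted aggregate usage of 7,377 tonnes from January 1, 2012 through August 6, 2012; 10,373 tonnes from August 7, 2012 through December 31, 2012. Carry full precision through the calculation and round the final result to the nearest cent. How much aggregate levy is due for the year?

€24988.21

January 1 – August 6, 2012: 7,377 tonnes at €1.25/tonne → €9221.25
August 7 – December 31, 2012: 10,373 tonnes at €1.52/tonne → €15766.96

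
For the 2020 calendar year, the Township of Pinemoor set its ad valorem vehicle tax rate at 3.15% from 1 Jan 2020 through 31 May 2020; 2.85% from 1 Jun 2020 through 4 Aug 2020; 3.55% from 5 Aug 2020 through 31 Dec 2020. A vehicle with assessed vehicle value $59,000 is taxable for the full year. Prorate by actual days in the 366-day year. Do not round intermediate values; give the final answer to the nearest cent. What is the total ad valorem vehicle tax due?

$1,923.14

1 Jan – 31 May 2020: 152 days at 3.15% → $59,000 × 3.15% × 152/366 = $771.8361
1 Jun – 4 Aug 2020: 65 days at 2.85% → $59,000 × 2.85% × 65/366 = $298.6270
5 Aug – 31 Dec 2020: 149 days at 3.55% → $59,000 × 3.55% × 149/366 = $852.6790
Total = $1,923.1421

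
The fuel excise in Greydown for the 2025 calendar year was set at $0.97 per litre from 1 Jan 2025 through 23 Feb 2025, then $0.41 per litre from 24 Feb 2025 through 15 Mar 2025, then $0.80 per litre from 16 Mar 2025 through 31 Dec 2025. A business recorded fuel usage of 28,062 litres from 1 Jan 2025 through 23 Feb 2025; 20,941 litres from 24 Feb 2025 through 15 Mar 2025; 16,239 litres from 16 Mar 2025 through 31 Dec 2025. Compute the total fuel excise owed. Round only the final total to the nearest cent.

$48,797.15

1 Jan – 23 Feb 2025: 28,062 litres at $0.97/litre → $27,220.14
24 Feb – 15 Mar 2025: 20,941 litres at $0.41/litre → $8,585.81
16 Mar – 31 Dec 2025: 16,239 litres at $0.80/litre → $12,991.20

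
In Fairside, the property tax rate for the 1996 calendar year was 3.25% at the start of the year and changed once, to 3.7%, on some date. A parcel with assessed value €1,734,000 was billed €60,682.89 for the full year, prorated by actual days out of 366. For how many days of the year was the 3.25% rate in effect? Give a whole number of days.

Let d = days at the first rate; then 366 − d days at the second rate.
€1,734,000 × [3.25%·d + 3.7%·(366−d)] / 366 = €60,682.89
Solving gives d = 163, so the new rate took effect on 12 June 1996.

163 days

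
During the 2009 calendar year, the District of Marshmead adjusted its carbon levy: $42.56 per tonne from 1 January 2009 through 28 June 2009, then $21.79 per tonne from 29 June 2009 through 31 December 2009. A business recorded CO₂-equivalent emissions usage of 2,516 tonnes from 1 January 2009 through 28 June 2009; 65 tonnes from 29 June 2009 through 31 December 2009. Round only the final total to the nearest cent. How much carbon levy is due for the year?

1 January – 28 June 2009: 2,516 tonnes at $42.56/tonne → $107080.96
29 June – 31 December 2009: 65 tonnes at $21.79/tonne → $1416.35

$108497.31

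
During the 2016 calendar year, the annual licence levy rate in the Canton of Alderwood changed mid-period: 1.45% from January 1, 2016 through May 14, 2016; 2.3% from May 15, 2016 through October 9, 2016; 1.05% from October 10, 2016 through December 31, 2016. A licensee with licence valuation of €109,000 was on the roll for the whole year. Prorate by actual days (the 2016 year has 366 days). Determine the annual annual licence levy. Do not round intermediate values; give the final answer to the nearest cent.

€1,856.28

January 1 – May 14, 2016: 135 days at 1.45% → €109,000 × 1.45% × 135/366 = €582.9713
May 15 – October 9, 2016: 148 days at 2.3% → €109,000 × 2.3% × 148/366 = €1,013.7596
October 10 – December 31, 2016: 83 days at 1.05% → €109,000 × 1.05% × 83/366 = €259.5451
Total = €1,856.2760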